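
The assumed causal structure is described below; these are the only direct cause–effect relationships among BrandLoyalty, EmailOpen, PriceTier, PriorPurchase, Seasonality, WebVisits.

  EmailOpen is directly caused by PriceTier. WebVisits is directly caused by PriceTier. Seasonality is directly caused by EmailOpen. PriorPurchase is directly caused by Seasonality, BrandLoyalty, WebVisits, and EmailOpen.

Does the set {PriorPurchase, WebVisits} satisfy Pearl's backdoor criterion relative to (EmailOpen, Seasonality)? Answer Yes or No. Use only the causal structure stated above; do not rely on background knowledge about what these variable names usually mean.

Backdoor paths from EmailOpen to Seasonality (paths whose first edge points into EmailOpen):
  P1: EmailOpen <- PriceTier -> WebVisits -> PriorPurchase <- Seasonality
Condition 1 (no descendant of EmailOpen in the set): FAILS — PriorPurchase is a descendant of EmailOpen.
Condition 2 (every backdoor path blocked by {PriorPurchase, WebVisits}):
  P1: blocked at chain node WebVisits ∈ conditioning set.
{PriorPurchase, WebVisits} does not satisfy the backdoor criterion.

No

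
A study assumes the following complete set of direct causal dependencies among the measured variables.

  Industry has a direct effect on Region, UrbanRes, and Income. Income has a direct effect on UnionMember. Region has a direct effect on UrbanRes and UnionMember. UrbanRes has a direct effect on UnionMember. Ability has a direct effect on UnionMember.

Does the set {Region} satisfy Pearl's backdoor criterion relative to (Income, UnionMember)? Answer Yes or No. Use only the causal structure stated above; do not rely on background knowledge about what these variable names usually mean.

No

Backdoor paths from Income to UnionMember (paths whose first edge points into Income):
  P1: Income <- Industry -> Region -> UrbanRes -> UnionMember
  P2: Income <- Industry -> Region -> UnionMember
  P3: Income <- Industry -> UrbanRes <- Region -> UnionMember
  P4: Income <- Industry -> UrbanRes -> UnionMember
Condition 1 (no descendant of Income in the set): holds — descendants of Income are {UnionMember}; none are in {Region}.
Condition 2 (every backdoor path blocked by {Region}):
  P1: blocked at chain node Region ∈ conditioning set.
  P2: blocked at chain node Region ∈ conditioning set.
  P3: blocked at collider UrbanRes (neither it nor any descendant is in the conditioning set).
  P4: open — no interior node is in the conditioning set.
{Region} does not satisfy the backdoor criterion.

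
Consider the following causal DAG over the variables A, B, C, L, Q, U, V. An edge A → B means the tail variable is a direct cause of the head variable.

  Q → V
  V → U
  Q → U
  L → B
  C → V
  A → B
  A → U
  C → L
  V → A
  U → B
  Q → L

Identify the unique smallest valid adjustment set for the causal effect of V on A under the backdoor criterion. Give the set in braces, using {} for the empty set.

{}

Variables eligible for adjustment (non-descendants of V, excluding V and A): {C, L, Q}.
Backdoor paths from V to A:
  P1: V <- Q -> U <- A
  P2: V <- Q -> U -> B <- A
  P3: V <- Q -> L -> B <- A
  P4: V <- Q -> L -> B <- U <- A
  P5: V <- C -> L <- Q -> U <- A
  P6: V <- C -> L <- Q -> U -> B <- A
  P7: V <- C -> L -> B <- A
  P8: V <- C -> L -> B <- U <- A
Each backdoor path contains an unconditioned collider, so every path is already blocked with the empty conditioning set:
  P1: blocked at collider U (neither it nor any descendant is in the conditioning set).
  P2: blocked at collider B (neither it nor any descendant is in the conditioning set).
  P3: blocked at collider B (neither it nor any descendant is in the conditioning set).
  P4: blocked at collider B (neither it nor any descendant is in the conditioning set).
  P5: blocked at collider L (neither it nor any descendant is in the conditioning set).
  P6: blocked at collider L (neither it nor any descendant is in the conditioning set).
  P7: blocked at collider B (neither it nor any descendant is in the conditioning set).
  P8: blocked at collider B (neither it nor any descendant is in the conditioning set).
The empty set is therefore the unique smallest valid set.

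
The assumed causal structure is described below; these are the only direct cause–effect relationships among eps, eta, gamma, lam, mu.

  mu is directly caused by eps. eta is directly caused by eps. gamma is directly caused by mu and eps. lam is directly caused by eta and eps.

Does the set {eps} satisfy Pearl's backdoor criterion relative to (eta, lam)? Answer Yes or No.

Yes

Backdoor paths from eta to lam (paths whose first edge points into eta):
  P1: eta <- eps -> lam
Condition 1 (no descendant of eta in the set): holds — descendants of eta are {lam}; none are in {eps}.
Condition 2 (every backdoor path blocked by {eps}):
  P1: blocked at fork node eps ∈ conditioning set.
{eps} satisfies the backdoor criterion.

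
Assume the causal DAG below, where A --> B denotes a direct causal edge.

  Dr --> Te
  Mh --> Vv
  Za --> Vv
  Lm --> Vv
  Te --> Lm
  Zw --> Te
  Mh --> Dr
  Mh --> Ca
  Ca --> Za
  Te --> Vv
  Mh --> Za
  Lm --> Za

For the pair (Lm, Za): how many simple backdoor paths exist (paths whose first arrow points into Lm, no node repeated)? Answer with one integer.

6

A backdoor path from Lm to Za is any simple undirected path whose first edge points into Lm (i.e. leaves Lm via a parent).
Parents of Lm: {Te}.
Enumerating:
  P1: Lm <- Te <- Dr <- Mh -> Ca -> Za
  P2: Lm <- Te <- Dr <- Mh -> Za
  P3: Lm <- Te <- Dr <- Mh -> Vv <- Za
  P4: Lm <- Te -> Vv <- Mh -> Ca -> Za
  P5: Lm <- Te -> Vv <- Mh -> Za
  P6: Lm <- Te -> Vv <- Za
That exhausts the simple backdoor paths. Count: 6.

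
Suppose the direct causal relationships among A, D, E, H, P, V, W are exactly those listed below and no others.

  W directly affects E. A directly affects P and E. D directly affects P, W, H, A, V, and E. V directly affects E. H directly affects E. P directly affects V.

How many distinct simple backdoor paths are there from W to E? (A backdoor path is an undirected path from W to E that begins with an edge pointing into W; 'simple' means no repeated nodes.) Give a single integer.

A backdoor path from W to E is any simple undirected path whose first edge points into W (i.e. leaves W via a parent).
Parents of W: {D}.
Enumerating:
  P1: W <- D -> A -> P -> V -> E
  P2: W <- D -> A -> E
  P3: W <- D -> P <- A -> E
  P4: W <- D -> P -> V -> E
  P5: W <- D -> H -> E
  P6: W <- D -> V <- P <- A -> E
  P7: W <- D -> V -> E
  P8: W <- D -> E
That exhausts the simple backdoor paths. Count: 8.

8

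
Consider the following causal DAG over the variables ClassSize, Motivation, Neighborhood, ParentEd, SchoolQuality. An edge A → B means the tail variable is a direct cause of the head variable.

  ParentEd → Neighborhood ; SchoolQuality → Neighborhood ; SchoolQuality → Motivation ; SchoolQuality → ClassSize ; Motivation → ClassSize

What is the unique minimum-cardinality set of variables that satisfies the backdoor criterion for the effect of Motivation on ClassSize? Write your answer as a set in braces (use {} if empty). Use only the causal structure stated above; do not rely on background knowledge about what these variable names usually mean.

Variables eligible for adjustment (non-descendants of Motivation, excluding Motivation and ClassSize): {Neighborhood, ParentEd, SchoolQuality}.
Backdoor paths from Motivation to ClassSize:
  P1: Motivation <- SchoolQuality -> ClassSize
The empty set is not sufficient: P1 (Motivation <- SchoolQuality -> ClassSize) has no collider blocking it and no conditioned non-collider, so it is open.
Try {SchoolQuality}:
  P1: blocked at fork node SchoolQuality ∈ conditioning set.
{SchoolQuality} contains no descendant of Motivation and blocks every backdoor path.
No other singleton works — e.g. {ParentEd} leaves P1 open — so {SchoolQuality} is the unique smallest valid adjustment set.

{SchoolQuality}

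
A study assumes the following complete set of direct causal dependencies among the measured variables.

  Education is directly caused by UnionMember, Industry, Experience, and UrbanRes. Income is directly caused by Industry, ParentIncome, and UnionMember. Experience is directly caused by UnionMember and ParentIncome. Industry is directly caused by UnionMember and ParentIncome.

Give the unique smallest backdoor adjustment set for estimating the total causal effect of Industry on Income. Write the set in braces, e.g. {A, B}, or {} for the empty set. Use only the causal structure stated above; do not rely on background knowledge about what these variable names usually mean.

Variables eligible for adjustment (non-descendants of Industry, excluding Industry and Income): {Experience, ParentIncome, UnionMember, UrbanRes}.
Backdoor paths from Industry to Income:
  P1: Industry <- ParentIncome -> Experience <- UnionMember -> Income
  P2: Industry <- ParentIncome -> Experience -> Education <- UnionMember -> Income
  P3: Industry <- ParentIncome -> Income
  P4: Industry <- UnionMember -> Experience <- ParentIncome -> Income
  P5: Industry <- UnionMember -> Income
  P6: Industry <- UnionMember -> Education <- Experience <- ParentIncome -> Income
The empty set is not sufficient: P3 (Industry <- ParentIncome -> Income) has no collider blocking it and no conditioned non-collider, so it is open.
Try {ParentIncome, UnionMember}:
  P1: blocked at fork node ParentIncome ∈ conditioning set.
  P2: blocked at fork node ParentIncome ∈ conditioning set.
  P3: blocked at fork node ParentIncome ∈ conditioning set.
  P4: blocked at fork node UnionMember ∈ conditioning set.
  P5: blocked at fork node UnionMember ∈ conditioning set.
  P6: blocked at fork node UnionMember ∈ conditioning set.
{ParentIncome, UnionMember} contains no descendant of Industry and blocks every backdoor path.
Every element of {ParentIncome, UnionMember} is needed (dropping ParentIncome leaves P3 open; dropping UnionMember leaves P5 open), so no proper subset is valid.
Among all size-2 subsets of the eligible variables, only {ParentIncome, UnionMember} blocks every backdoor path, so it is the unique smallest valid adjustment set.

{ParentIncome, UnionMember}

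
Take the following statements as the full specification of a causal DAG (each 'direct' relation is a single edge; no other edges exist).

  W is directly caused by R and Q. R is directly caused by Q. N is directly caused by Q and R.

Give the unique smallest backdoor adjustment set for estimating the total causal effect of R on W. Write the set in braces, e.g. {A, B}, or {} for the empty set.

Variables eligible for adjustment (non-descendants of R, excluding R and W): {Q}.
Backdoor paths from R to W:
  P1: R <- Q -> W
The empty set is not sufficient: P1 (R <- Q -> W) has no collider blocking it and no conditioned non-collider, so it is open.
Try {Q}:
  P1: blocked at fork node Q ∈ conditioning set.
{Q} contains no descendant of R and blocks every backdoor path.
{Q} is the unique smallest valid adjustment set.

{Q}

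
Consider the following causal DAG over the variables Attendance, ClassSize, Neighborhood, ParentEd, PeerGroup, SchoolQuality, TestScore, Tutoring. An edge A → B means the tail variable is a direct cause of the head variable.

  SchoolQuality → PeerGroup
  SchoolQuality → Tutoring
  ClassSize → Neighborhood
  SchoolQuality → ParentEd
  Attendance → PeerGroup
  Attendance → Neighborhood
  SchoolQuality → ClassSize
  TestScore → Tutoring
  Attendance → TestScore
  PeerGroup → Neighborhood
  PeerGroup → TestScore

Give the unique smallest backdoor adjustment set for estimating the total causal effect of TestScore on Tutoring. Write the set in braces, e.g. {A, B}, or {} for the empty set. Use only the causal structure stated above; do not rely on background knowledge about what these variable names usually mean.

{SchoolQuality}

Variables eligible for adjustment (non-descendants of TestScore, excluding TestScore and Tutoring): {Attendance, ClassSize, Neighborhood, ParentEd, PeerGroup, SchoolQuality}.
Backdoor paths from TestScore to Tutoring:
  P1: TestScore <- Attendance -> PeerGroup <- SchoolQuality -> Tutoring
  P2: TestScore <- Attendance -> PeerGroup -> Neighborhood <- ClassSize <- SchoolQuality -> Tutoring
  P3: TestScore <- Attendance -> Neighborhood <- ClassSize <- SchoolQuality -> Tutoring
  P4: TestScore <- Attendance -> Neighborhood <- PeerGroup <- SchoolQuality -> Tutoring
  P5: TestScore <- PeerGroup <- SchoolQuality -> Tutoring
  P6: TestScore <- PeerGroup <- Attendance -> Neighborhood <- ClassSize <- SchoolQuality -> Tutoring
  P7: TestScore <- PeerGroup -> Neighborhood <- ClassSize <- SchoolQuality -> Tutoring
The empty set is not sufficient: P5 (TestScore <- PeerGroup <- SchoolQuality -> Tutoring) has no collider blocking it and no conditioned non-collider, so it is open.
Try {SchoolQuality}:
  P1: blocked at collider PeerGroup (neither it nor any descendant is in the conditioning set).
  P2: blocked at collider Neighborhood (neither it nor any descendant is in the conditioning set).
  P3: blocked at collider Neighborhood (neither it nor any descendant is in the conditioning set).
  P4: blocked at collider Neighborhood (neither it nor any descendant is in the conditioning set).
  P5: blocked at fork node SchoolQuality ∈ conditioning set.
  P6: blocked at collider Neighborhood (neither it nor any descendant is in the conditioning set).
  P7: blocked at collider Neighborhood (neither it nor any descendant is in the conditioning set).
{SchoolQuality} contains no descendant of TestScore and blocks every backdoor path.
No other singleton works — e.g. {ClassSize} leaves P5 open — so {SchoolQuality} is the unique smallest valid adjustment set.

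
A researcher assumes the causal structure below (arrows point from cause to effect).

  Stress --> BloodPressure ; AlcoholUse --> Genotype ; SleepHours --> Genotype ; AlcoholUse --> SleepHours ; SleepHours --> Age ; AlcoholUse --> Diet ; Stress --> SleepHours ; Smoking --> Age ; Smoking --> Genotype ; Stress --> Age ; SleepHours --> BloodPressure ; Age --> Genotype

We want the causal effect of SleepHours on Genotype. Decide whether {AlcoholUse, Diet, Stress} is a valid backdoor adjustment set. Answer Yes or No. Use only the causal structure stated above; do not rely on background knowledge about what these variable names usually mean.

Yes

Backdoor paths from SleepHours to Genotype (paths whose first edge points into SleepHours):
  P1: SleepHours <- Stress -> Age <- Smoking -> Genotype
  P2: SleepHours <- Stress -> Age -> Genotype
  P3: SleepHours <- AlcoholUse -> Genotype
Condition 1 (no descendant of SleepHours in the set): holds — descendants of SleepHours are {Age, BloodPressure, Genotype}; none are in {AlcoholUse, Diet, Stress}.
Condition 2 (every backdoor path blocked by {AlcoholUse, Diet, Stress}):
  P1: blocked at fork node Stress ∈ conditioning set.
  P2: blocked at fork node Stress ∈ conditioning set.
  P3: blocked at fork node AlcoholUse ∈ conditioning set.
{AlcoholUse, Diet, Stress} satisfies the backdoor criterion.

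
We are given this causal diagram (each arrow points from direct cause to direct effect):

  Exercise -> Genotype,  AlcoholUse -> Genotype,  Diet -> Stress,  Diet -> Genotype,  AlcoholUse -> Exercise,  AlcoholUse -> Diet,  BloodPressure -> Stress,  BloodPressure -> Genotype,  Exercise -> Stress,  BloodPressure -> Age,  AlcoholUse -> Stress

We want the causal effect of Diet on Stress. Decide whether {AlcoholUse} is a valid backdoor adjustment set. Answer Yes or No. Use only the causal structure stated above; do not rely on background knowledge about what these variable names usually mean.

Backdoor paths from Diet to Stress (paths whose first edge points into Diet):
  P1: Diet <- AlcoholUse -> Exercise -> Stress
  P2: Diet <- AlcoholUse -> Exercise -> Genotype <- BloodPressure -> Stress
  P3: Diet <- AlcoholUse -> Stress
  P4: Diet <- AlcoholUse -> Genotype <- BloodPressure -> Stress
  P5: Diet <- AlcoholUse -> Genotype <- Exercise -> Stress
Condition 1 (no descendant of Diet in the set): holds — descendants of Diet are {Genotype, Stress}; none are in {AlcoholUse}.
Condition 2 (every backdoor path blocked by {AlcoholUse}):
  P1: blocked at fork node AlcoholUse ∈ conditioning set.
  P2: blocked at fork node AlcoholUse ∈ conditioning set.
  P3: blocked at fork node AlcoholUse ∈ conditioning set.
  P4: blocked at fork node AlcoholUse ∈ conditioning set.
  P5: blocked at fork node AlcoholUse ∈ conditioning set.
{AlcoholUse} satisfies the backdoor criterion.

Yes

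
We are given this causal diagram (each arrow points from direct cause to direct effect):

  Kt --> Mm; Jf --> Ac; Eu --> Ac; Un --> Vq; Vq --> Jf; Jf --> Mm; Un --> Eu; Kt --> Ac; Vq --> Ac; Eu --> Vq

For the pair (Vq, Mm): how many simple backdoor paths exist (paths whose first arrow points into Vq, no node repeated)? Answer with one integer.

4

A backdoor path from Vq to Mm is any simple undirected path whose first edge points into Vq (i.e. leaves Vq via a parent).
Parents of Vq: {Eu, Un}.
Enumerating:
  P1: Vq <- Un -> Eu -> Ac <- Kt -> Mm
  P2: Vq <- Un -> Eu -> Ac <- Jf -> Mm
  P3: Vq <- Eu -> Ac <- Kt -> Mm
  P4: Vq <- Eu -> Ac <- Jf -> Mm
That exhausts the simple backdoor paths. Count: 4.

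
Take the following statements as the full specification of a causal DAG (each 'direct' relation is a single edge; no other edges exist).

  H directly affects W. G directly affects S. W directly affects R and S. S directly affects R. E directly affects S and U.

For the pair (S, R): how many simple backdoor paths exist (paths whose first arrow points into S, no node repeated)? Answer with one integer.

1

A backdoor path from S to R is any simple undirected path whose first edge points into S (i.e. leaves S via a parent).
Parents of S: {E, G, W}.
Enumerating:
  P1: S <- W -> R
That exhausts the simple backdoor paths. Count: 1.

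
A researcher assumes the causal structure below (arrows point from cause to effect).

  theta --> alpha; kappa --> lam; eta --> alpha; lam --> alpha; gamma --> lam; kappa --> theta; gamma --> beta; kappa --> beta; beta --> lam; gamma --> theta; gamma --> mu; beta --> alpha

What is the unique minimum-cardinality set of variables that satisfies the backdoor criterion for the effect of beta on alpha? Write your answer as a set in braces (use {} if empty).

Variables eligible for adjustment (non-descendants of beta, excluding beta and alpha): {eta, gamma, kappa, mu, theta}.
Backdoor paths from beta to alpha:
  P1: beta <- gamma -> theta <- kappa -> lam -> alpha
  P2: beta <- gamma -> theta -> alpha
  P3: beta <- gamma -> lam <- kappa -> theta -> alpha
  P4: beta <- gamma -> lam -> alpha
  P5: beta <- kappa -> theta <- gamma -> lam -> alpha
  P6: beta <- kappa -> theta -> alpha
  P7: beta <- kappa -> lam <- gamma -> theta -> alpha
  P8: beta <- kappa -> lam -> alpha
The empty set is not sufficient: P2 (beta <- gamma -> theta -> alpha) has no collider blocking it and no conditioned non-collider, so it is open.
Try {gamma, kappa}:
  P1: blocked at fork node gamma ∈ conditioning set.
  P2: blocked at fork node gamma ∈ conditioning set.
  P3: blocked at fork node gamma ∈ conditioning set.
  P4: blocked at fork node gamma ∈ conditioning set.
  P5: blocked at fork node kappa ∈ conditioning set.
  P6: blocked at fork node kappa ∈ conditioning set.
  P7: blocked at fork node kappa ∈ conditioning set.
  P8: blocked at fork node kappa ∈ conditioning set.
{gamma, kappa} contains no descendant of beta and blocks every backdoor path.
Every element of {gamma, kappa} is needed (dropping gamma leaves P2 open; dropping kappa leaves P6 open), so no proper subset is valid.
Among all size-2 subsets of the eligible variables, only {gamma, kappa} blocks every backdoor path, so it is the unique smallest valid adjustment set.

{gamma, kappa}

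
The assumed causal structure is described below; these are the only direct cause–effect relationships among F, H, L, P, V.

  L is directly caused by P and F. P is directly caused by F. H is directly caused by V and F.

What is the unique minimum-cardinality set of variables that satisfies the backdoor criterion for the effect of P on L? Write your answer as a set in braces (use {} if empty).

{F}

Variables eligible for adjustment (non-descendants of P, excluding P and L): {F, H, V}.
Backdoor paths from P to L:
  P1: P <- F -> L
The empty set is not sufficient: P1 (P <- F -> L) has no collider blocking it and no conditioned non-collider, so it is open.
Try {F}:
  P1: blocked at fork node F ∈ conditioning set.
{F} contains no descendant of P and blocks every backdoor path.
No other singleton works — e.g. {V} leaves P1 open — so {F} is the unique smallest valid adjustment set.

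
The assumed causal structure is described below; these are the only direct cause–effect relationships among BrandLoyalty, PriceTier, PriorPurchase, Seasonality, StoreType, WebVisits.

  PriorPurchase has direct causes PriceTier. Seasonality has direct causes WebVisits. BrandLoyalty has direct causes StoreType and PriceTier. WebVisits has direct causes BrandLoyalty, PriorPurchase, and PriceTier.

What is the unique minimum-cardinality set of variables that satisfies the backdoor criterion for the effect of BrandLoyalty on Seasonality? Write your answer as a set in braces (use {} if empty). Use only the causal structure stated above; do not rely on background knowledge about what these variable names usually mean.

{PriceTier}

Variables eligible for adjustment (non-descendants of BrandLoyalty, excluding BrandLoyalty and Seasonality): {PriceTier, PriorPurchase, StoreType}.
Backdoor paths from BrandLoyalty to Seasonality:
  P1: BrandLoyalty <- PriceTier -> PriorPurchase -> WebVisits -> Seasonality
  P2: BrandLoyalty <- PriceTier -> WebVisits -> Seasonality
The empty set is not sufficient: P1 (BrandLoyalty <- PriceTier -> PriorPurchase -> WebVisits -> Seasonality) has no collider blocking it and no conditioned non-collider, so it is open.
Try {PriceTier}:
  P1: blocked at fork node PriceTier ∈ conditioning set.
  P2: blocked at fork node PriceTier ∈ conditioning set.
{PriceTier} contains no descendant of BrandLoyalty and blocks every backdoor path.
No other singleton works — e.g. {PriorPurchase} leaves P2 open — so {PriceTier} is the unique smallest valid adjustment set.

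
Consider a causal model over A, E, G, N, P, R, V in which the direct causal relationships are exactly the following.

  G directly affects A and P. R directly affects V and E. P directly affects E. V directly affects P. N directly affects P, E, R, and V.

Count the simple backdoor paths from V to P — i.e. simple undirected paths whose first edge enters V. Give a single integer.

7

A backdoor path from V to P is any simple undirected path whose first edge points into V (i.e. leaves V via a parent).
Parents of V: {N, R}.
Enumerating:
  P1: V <- N -> R -> E <- P
  P2: V <- N -> P
  P3: V <- N -> E <- P
  P4: V <- R <- N -> P
  P5: V <- R <- N -> E <- P
  P6: V <- R -> E <- N -> P
  P7: V <- R -> E <- P
That exhausts the simple backdoor paths. Count: 7.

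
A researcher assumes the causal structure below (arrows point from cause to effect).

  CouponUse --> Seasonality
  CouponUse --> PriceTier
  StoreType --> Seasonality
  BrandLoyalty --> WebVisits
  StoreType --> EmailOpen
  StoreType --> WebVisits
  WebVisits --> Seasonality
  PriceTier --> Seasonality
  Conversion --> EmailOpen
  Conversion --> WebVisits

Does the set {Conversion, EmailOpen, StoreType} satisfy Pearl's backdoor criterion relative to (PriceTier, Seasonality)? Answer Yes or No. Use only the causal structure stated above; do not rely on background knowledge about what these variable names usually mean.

No

Backdoor paths from PriceTier to Seasonality (paths whose first edge points into PriceTier):
  P1: PriceTier <- CouponUse -> Seasonality
Condition 1 (no descendant of PriceTier in the set): holds — descendants of PriceTier are {Seasonality}; none are in {Conversion, EmailOpen, StoreType}.
Condition 2 (every backdoor path blocked by {Conversion, EmailOpen, StoreType}):
  P1: open — no interior node is in the conditioning set.
{Conversion, EmailOpen, StoreType} does not satisfy the backdoor criterion.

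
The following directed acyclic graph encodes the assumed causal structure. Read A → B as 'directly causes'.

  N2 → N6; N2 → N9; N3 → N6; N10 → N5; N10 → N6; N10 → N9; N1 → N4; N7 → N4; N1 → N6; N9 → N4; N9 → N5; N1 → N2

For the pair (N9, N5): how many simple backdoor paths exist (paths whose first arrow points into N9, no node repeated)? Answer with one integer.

A backdoor path from N9 to N5 is any simple undirected path whose first edge points into N9 (i.e. leaves N9 via a parent).
Parents of N9: {N10, N2}.
Enumerating:
  P1: N9 <- N2 <- N1 -> N6 <- N10 -> N5
  P2: N9 <- N2 -> N6 <- N10 -> N5
  P3: N9 <- N10 -> N5
That exhausts the simple backdoor paths. Count: 3.

3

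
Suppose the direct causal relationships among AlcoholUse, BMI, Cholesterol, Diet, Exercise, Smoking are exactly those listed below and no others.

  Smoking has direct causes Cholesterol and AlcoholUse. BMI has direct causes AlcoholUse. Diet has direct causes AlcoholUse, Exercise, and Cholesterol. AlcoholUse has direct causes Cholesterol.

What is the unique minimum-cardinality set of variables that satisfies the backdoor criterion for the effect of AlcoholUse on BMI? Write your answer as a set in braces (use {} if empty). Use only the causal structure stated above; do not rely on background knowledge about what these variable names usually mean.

Variables eligible for adjustment (non-descendants of AlcoholUse, excluding AlcoholUse and BMI): {Cholesterol, Exercise}.
Backdoor paths from AlcoholUse to BMI:
  (none)
With no backdoor paths the empty set already satisfies the criterion, and it is trivially minimal.

{}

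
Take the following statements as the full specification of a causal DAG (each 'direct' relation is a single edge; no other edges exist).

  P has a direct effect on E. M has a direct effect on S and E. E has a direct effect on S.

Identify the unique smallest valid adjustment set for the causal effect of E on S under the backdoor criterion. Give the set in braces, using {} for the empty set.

{M}

Variables eligible for adjustment (non-descendants of E, excluding E and S): {M, P}.
Backdoor paths from E to S:
  P1: E <- M -> S
The empty set is not sufficient: P1 (E <- M -> S) has no collider blocking it and no conditioned non-collider, so it is open.
Try {M}:
  P1: blocked at fork node M ∈ conditioning set.
{M} contains no descendant of E and blocks every backdoor path.
No other singleton works — e.g. {P} leaves P1 open — so {M} is the unique smallest valid adjustment set.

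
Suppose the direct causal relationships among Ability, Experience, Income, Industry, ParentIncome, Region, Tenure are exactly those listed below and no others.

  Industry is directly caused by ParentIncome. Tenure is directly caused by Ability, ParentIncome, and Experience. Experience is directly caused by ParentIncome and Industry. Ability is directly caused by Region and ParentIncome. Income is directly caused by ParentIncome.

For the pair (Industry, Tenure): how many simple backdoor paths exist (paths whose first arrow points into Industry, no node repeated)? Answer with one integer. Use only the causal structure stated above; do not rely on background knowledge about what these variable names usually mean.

A backdoor path from Industry to Tenure is any simple undirected path whose first edge points into Industry (i.e. leaves Industry via a parent).
Parents of Industry: {ParentIncome}.
Enumerating:
  P1: Industry <- ParentIncome -> Experience -> Tenure
  P2: Industry <- ParentIncome -> Ability -> Tenure
  P3: Industry <- ParentIncome -> Tenure
That exhausts the simple backdoor paths. Count: 3.

3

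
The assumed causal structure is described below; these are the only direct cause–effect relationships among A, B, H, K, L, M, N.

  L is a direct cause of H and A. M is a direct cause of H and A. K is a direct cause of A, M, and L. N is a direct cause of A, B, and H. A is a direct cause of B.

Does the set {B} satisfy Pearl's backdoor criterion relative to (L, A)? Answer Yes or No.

Backdoor paths from L to A (paths whose first edge points into L):
  P1: L <- K -> M -> A
  P2: L <- K -> M -> H <- N -> A
  P3: L <- K -> M -> H <- N -> B <- A
  P4: L <- K -> A
Condition 1 (no descendant of L in the set): FAILS — B is a descendant of L.
Condition 2 (every backdoor path blocked by {B}):
  P1: open — no interior node is in the conditioning set.
  P2: blocked at collider H (neither it nor any descendant is in the conditioning set).
  P3: blocked at collider H (neither it nor any descendant is in the conditioning set).
  P4: open — no interior node is in the conditioning set.
{B} does not satisfy the backdoor criterion.

No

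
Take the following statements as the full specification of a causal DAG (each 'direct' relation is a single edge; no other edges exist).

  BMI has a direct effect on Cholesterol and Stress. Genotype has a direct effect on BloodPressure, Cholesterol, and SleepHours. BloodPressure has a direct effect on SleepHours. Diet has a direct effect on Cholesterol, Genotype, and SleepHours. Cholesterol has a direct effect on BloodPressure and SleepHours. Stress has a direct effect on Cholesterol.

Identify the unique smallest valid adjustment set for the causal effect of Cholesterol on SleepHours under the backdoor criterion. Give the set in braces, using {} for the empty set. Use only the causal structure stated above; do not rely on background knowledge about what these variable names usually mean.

{Diet, Genotype}

Variables eligible for adjustment (non-descendants of Cholesterol, excluding Cholesterol and SleepHours): {BMI, Diet, Genotype, Stress}.
Backdoor paths from Cholesterol to SleepHours:
  P1: Cholesterol <- Diet -> Genotype -> BloodPressure -> SleepHours
  P2: Cholesterol <- Diet -> Genotype -> SleepHours
  P3: Cholesterol <- Diet -> SleepHours
  P4: Cholesterol <- Genotype <- Diet -> SleepHours
  P5: Cholesterol <- Genotype -> BloodPressure -> SleepHours
  P6: Cholesterol <- Genotype -> SleepHours
The empty set is not sufficient: P1 (Cholesterol <- Diet -> Genotype -> BloodPressure -> SleepHours) has no collider blocking it and no conditioned non-collider, so it is open.
Try {Diet, Genotype}:
  P1: blocked at fork node Diet ∈ conditioning set.
  P2: blocked at fork node Diet ∈ conditioning set.
  P3: blocked at fork node Diet ∈ conditioning set.
  P4: blocked at chain node Genotype ∈ conditioning set.
  P5: blocked at fork node Genotype ∈ conditioning set.
  P6: blocked at fork node Genotype ∈ conditioning set.
{Diet, Genotype} contains no descendant of Cholesterol and blocks every backdoor path.
Every element of {Diet, Genotype} is needed (dropping Diet leaves P3 open; dropping Genotype leaves P5 open), so no proper subset is valid.
Among all size-2 subsets of the eligible variables, only {Diet, Genotype} blocks every backdoor path, so it is the unique smallest valid adjustment set.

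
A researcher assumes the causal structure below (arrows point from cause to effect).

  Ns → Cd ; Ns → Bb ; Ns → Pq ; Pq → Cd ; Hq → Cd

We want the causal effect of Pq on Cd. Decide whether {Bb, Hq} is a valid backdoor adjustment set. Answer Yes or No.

Backdoor paths from Pq to Cd (paths whose first edge points into Pq):
  P1: Pq <- Ns -> Cd
Condition 1 (no descendant of Pq in the set): holds — descendants of Pq are {Cd}; none are in {Bb, Hq}.
Condition 2 (every backdoor path blocked by {Bb, Hq}):
  P1: open — no interior node is in the conditioning set.
{Bb, Hq} does not satisfy the backdoor criterion.

No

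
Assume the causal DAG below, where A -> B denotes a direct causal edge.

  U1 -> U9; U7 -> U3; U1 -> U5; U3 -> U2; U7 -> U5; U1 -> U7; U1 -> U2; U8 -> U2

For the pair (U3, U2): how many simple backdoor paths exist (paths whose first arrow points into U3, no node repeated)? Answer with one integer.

2

A backdoor path from U3 to U2 is any simple undirected path whose first edge points into U3 (i.e. leaves U3 via a parent).
Parents of U3: {U7}.
Enumerating:
  P1: U3 <- U7 <- U1 -> U2
  P2: U3 <- U7 -> U5 <- U1 -> U2
That exhausts the simple backdoor paths. Count: 2.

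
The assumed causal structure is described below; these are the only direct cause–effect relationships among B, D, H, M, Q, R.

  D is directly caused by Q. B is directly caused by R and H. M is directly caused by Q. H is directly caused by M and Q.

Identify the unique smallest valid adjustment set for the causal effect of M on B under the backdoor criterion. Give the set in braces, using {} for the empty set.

{Q}

Variables eligible for adjustment (non-descendants of M, excluding M and B): {D, Q, R}.
Backdoor paths from M to B:
  P1: M <- Q -> H -> B
The empty set is not sufficient: P1 (M <- Q -> H -> B) has no collider blocking it and no conditioned non-collider, so it is open.
Try {Q}:
  P1: blocked at fork node Q ∈ conditioning set.
{Q} contains no descendant of M and blocks every backdoor path.
No other singleton works — e.g. {R} leaves P1 open — so {Q} is the unique smallest valid adjustment set.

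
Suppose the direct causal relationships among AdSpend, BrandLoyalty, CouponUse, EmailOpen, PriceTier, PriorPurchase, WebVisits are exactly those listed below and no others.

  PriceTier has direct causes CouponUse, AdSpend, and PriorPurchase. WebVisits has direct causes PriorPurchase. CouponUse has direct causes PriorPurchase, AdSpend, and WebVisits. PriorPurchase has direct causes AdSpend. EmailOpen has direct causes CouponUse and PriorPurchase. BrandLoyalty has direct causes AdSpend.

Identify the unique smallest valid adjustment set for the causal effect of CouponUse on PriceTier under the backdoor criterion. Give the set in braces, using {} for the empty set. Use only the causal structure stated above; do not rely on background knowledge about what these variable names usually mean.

{AdSpend, PriorPurchase}

Variables eligible for adjustment (non-descendants of CouponUse, excluding CouponUse and PriceTier): {AdSpend, BrandLoyalty, PriorPurchase, WebVisits}.
Backdoor paths from CouponUse to PriceTier:
  P1: CouponUse <- AdSpend -> PriorPurchase -> PriceTier
  P2: CouponUse <- AdSpend -> PriceTier
  P3: CouponUse <- PriorPurchase <- AdSpend -> PriceTier
  P4: CouponUse <- PriorPurchase -> PriceTier
  P5: CouponUse <- WebVisits <- PriorPurchase <- AdSpend -> PriceTier
  P6: CouponUse <- WebVisits <- PriorPurchase -> PriceTier
The empty set is not sufficient: P1 (CouponUse <- AdSpend -> PriorPurchase -> PriceTier) has no collider blocking it and no conditioned non-collider, so it is open.
Try {AdSpend, PriorPurchase}:
  P1: blocked at fork node AdSpend ∈ conditioning set.
  P2: blocked at fork node AdSpend ∈ conditioning set.
  P3: blocked at chain node PriorPurchase ∈ conditioning set.
  P4: blocked at fork node PriorPurchase ∈ conditioning set.
  P5: blocked at chain node PriorPurchase ∈ conditioning set.
  P6: blocked at fork node PriorPurchase ∈ conditioning set.
{AdSpend, PriorPurchase} contains no descendant of CouponUse and blocks every backdoor path.
Every element of {AdSpend, PriorPurchase} is needed (dropping AdSpend leaves P2 open; dropping PriorPurchase leaves P4 open), so no proper subset is valid.
Among all size-2 subsets of the eligible variables, only {AdSpend, PriorPurchase} blocks every backdoor path, so it is the unique smallest valid adjustment set.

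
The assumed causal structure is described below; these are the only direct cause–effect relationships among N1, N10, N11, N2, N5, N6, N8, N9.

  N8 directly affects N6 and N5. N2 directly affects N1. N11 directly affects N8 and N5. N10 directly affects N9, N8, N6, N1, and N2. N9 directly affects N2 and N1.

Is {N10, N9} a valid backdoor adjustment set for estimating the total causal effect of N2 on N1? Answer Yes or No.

Backdoor paths from N2 to N1 (paths whose first edge points into N2):
  P1: N2 <- N10 -> N9 -> N1
  P2: N2 <- N10 -> N1
  P3: N2 <- N9 <- N10 -> N1
  P4: N2 <- N9 -> N1
Condition 1 (no descendant of N2 in the set): holds — descendants of N2 are {N1}; none are in {N10, N9}.
Condition 2 (every backdoor path blocked by {N10, N9}):
  P1: blocked at fork node N10 ∈ conditioning set.
  P2: blocked at fork node N10 ∈ conditioning set.
  P3: blocked at chain node N9 ∈ conditioning set.
  P4: blocked at fork node N9 ∈ conditioning set.
{N10, N9} satisfies the backdoor criterion.

Yes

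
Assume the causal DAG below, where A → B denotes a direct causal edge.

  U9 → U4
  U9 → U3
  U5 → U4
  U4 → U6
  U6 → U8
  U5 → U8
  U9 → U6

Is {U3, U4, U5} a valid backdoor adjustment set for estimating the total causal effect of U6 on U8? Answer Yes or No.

Backdoor paths from U6 to U8 (paths whose first edge points into U6):
  P1: U6 <- U9 -> U4 <- U5 -> U8
  P2: U6 <- U4 <- U5 -> U8
Condition 1 (no descendant of U6 in the set): holds — descendants of U6 are {U8}; none are in {U3, U4, U5}.
Condition 2 (every backdoor path blocked by {U3, U4, U5}):
  P1: blocked at fork node U5 ∈ conditioning set.
  P2: blocked at chain node U4 ∈ conditioning set.
{U3, U4, U5} satisfies the backdoor criterion.

Yes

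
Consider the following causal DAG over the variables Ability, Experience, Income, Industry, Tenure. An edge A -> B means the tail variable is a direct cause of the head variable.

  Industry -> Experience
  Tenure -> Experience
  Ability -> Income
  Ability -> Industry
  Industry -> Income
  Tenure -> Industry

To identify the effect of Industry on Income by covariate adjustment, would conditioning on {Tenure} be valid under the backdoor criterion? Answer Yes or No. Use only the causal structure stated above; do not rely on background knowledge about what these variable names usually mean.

No

Backdoor paths from Industry to Income (paths whose first edge points into Industry):
  P1: Industry <- Ability -> Income
Condition 1 (no descendant of Industry in the set): holds — descendants of Industry are {Experience, Income}; none are in {Tenure}.
Condition 2 (every backdoor path blocked by {Tenure}):
  P1: open — no interior node is in the conditioning set.
{Tenure} does not satisfy the backdoor criterion.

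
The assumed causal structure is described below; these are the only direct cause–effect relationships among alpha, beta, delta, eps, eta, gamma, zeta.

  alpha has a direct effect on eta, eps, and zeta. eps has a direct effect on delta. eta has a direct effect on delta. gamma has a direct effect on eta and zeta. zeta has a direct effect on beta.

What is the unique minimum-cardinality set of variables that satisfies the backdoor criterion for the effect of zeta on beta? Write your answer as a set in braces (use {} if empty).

Variables eligible for adjustment (non-descendants of zeta, excluding zeta and beta): {alpha, delta, eps, eta, gamma}.
Backdoor paths from zeta to beta:
  (none)
With no backdoor paths the empty set already satisfies the criterion, and it is trivially minimal.

{}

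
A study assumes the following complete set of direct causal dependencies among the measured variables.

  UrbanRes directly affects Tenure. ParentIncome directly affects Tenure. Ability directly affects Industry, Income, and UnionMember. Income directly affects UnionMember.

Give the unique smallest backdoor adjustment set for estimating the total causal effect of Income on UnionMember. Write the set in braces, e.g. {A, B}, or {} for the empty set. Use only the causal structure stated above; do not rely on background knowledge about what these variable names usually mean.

{Ability}

Variables eligible for adjustment (non-descendants of Income, excluding Income and UnionMember): {Ability, Industry, ParentIncome, Tenure, UrbanRes}.
Backdoor paths from Income to UnionMember:
  P1: Income <- Ability -> UnionMember
The empty set is not sufficient: P1 (Income <- Ability -> UnionMember) has no collider blocking it and no conditioned non-collider, so it is open.
Try {Ability}:
  P1: blocked at fork node Ability ∈ conditioning set.
{Ability} contains no descendant of Income and blocks every backdoor path.
No other singleton works — e.g. {UrbanRes} leaves P1 open — so {Ability} is the unique smallest valid adjustment set.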